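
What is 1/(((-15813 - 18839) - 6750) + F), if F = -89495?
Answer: -1/130897 ≈ -7.6396e-6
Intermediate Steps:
1/(((-15813 - 18839) - 6750) + F) = 1/(((-15813 - 18839) - 6750) - 89495) = 1/((-34652 - 6750) - 89495) = 1/(-41402 - 89495) = 1/(-130897) = -1/130897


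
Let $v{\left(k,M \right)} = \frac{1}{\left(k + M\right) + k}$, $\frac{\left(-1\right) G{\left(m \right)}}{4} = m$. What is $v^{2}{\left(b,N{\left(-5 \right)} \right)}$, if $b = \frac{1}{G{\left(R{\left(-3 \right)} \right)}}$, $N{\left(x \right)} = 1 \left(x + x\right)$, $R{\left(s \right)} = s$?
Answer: $\frac{36}{3481} \approx 0.010342$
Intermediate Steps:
$G{\left(m \right)} = - 4 m$
$N{\left(x \right)} = 2 x$ ($N{\left(x \right)} = 1 \cdot 2 x = 2 x$)
$b = \frac{1}{12}$ ($b = \frac{1}{\left(-4\right) \left(-3\right)} = \frac{1}{12} \approx 0.083333$)
$v{\left(k,M \right)} = \frac{1}{M + 2 k}$ ($v{\left(k,M \right)} = \frac{1}{\left(M + k\right) + k} = \frac{1}{M + 2 k}$)
$v^{2}{\left(b,N{\left(-5 \right)} \right)} = \left(\frac{1}{2 \left(-5\right) + 2 \cdot \frac{1}{12}}\right)^{2} = \left(\frac{1}{-10 + \frac{1}{6}}\right)^{2} = \left(\frac{1}{- \frac{59}{6}}\right)^{2} = \left(- \frac{6}{59}\right)^{2} = \frac{36}{3481}$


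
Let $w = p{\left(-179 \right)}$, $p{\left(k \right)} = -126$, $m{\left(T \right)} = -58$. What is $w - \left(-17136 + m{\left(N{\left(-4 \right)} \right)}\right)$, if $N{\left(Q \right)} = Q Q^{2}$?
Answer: $17068$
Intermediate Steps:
$N{\left(Q \right)} = Q^{3}$
$w = -126$
$w - \left(-17136 + m{\left(N{\left(-4 \right)} \right)}\right) = -126 + \left(17136 - -58\right) = -126 + \left(17136 + 58\right) = -126 + 17194 = 17068$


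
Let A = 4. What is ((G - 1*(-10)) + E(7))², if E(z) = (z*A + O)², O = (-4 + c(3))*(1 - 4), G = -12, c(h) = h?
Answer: 919681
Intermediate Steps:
O = 3 (O = (-4 + 3)*(1 - 4) = -1*(-3) = 3)
E(z) = (3 + 4*z)² (E(z) = (z*4 + 3)² = (4*z + 3)² = (3 + 4*z)²)
((G - 1*(-10)) + E(7))² = ((-12 - 1*(-10)) + (3 + 4*7)²)² = ((-12 + 10) + (3 + 28)²)² = (-2 + 31²)² = (-2 + 961)² = 959² = 919681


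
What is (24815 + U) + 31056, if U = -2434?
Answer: 53437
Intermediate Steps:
(24815 + U) + 31056 = (24815 - 2434) + 31056 = 22381 + 31056 = 53437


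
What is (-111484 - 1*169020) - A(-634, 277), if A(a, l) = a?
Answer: -279870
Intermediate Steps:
(-111484 - 1*169020) - A(-634, 277) = (-111484 - 1*169020) - 1*(-634) = (-111484 - 169020) + 634 = -280504 + 634 = -279870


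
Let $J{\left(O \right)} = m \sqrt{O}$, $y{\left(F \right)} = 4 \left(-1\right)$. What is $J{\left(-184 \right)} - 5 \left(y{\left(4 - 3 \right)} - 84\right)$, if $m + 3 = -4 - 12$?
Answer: $440 - 38 i \sqrt{46} \approx 440.0 - 257.73 i$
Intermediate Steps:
$y{\left(F \right)} = -4$
$m = -19$ ($m = -3 - 16 = -19$)
$J{\left(O \right)} = - 19 \sqrt{O}$
$J{\left(-184 \right)} - 5 \left(y{\left(4 - 3 \right)} - 84\right) = - 19 \sqrt{-184} - 5 \left(-4 - 84\right) = - 19 \cdot 2 i \sqrt{46} - 5 \left(-88\right) = - 38 i \sqrt{46} - -440 = - 38 i \sqrt{46} + 440 = 440 - 38 i \sqrt{46}$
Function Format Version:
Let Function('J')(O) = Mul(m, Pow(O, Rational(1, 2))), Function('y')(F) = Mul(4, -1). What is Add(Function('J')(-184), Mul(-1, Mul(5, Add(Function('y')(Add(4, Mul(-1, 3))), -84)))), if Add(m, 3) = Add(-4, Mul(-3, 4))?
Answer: Add(440, Mul(-38, I, Pow(46, Rational(1, 2)))) ≈ Add(440.00, Mul(-257.73, I))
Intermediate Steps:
Function('y')(F) = -4
m = -19 (m = Add(-3, Add(-4, Mul(-3, 4))) = Add(-3, Add(-4, -12)) = Add(-3, -16) = -19)
Function('J')(O) = Mul(-19, Pow(O, Rational(1, 2)))
Add(Function('J')(-184), Mul(-1, Mul(5, Add(Function('y')(Add(4, Mul(-1, 3))), -84)))) = Add(Mul(-19, Pow(-184, Rational(1, 2))), Mul(-1, Mul(5, Add(-4, -84)))) = Add(Mul(-19, Mul(2, I, Pow(46, Rational(1, 2)))), Mul(-1, Mul(5, -88))) = Add(Mul(-38, I, Pow(46, Rational(1, 2))), Mul(-1, -440)) = Add(Mul(-38, I, Pow(46, Rational(1, 2))), 440) = Add(440, Mul(-38, I, Pow(46, Rational(1, 2))))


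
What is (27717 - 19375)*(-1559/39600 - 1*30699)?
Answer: -5070609450989/19800 ≈ -2.5609e+8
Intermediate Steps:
(27717 - 19375)*(-1559/39600 - 1*30699) = 8342*(-1559*1/39600 - 30699) = 8342*(-1559/39600 - 30699) = 8342*(-1215681959/39600) = -5070609450989/19800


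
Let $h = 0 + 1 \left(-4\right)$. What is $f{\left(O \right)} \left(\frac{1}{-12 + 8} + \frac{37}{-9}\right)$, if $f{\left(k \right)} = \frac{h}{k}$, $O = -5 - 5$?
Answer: $- \frac{157}{90} \approx -1.7444$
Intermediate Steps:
$h = -4$ ($h = 0 - 4 = -4$)
$O = -10$ ($O = -5 - 5 = -10$)
$f{\left(k \right)} = - \frac{4}{k}$
$f{\left(O \right)} \left(\frac{1}{-12 + 8} + \frac{37}{-9}\right) = - \frac{4}{-10} \left(\frac{1}{-12 + 8} + \frac{37}{-9}\right) = \left(-4\right) \left(- \frac{1}{10}\right) \left(\frac{1}{-4} + 37 \left(- \frac{1}{9}\right)\right) = \frac{2 \left(- \frac{1}{4} - \frac{37}{9}\right)}{5} = \frac{2}{5} \left(- \frac{157}{36}\right) = - \frac{157}{90}$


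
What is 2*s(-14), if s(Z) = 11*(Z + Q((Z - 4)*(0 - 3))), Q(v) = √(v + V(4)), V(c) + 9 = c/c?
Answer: -308 + 22*√46 ≈ -158.79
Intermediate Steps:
V(c) = -8 (V(c) = -9 + c/c = -9 + 1 = -8)
Q(v) = √(-8 + v) (Q(v) = √(v - 8) = √(-8 + v))
s(Z) = 11*Z + 11*√(4 - 3*Z) (s(Z) = 11*(Z + √(-8 + (Z - 4)*(0 - 3))) = 11*(Z + √(-8 + (-4 + Z)*(-3))) = 11*(Z + √(-8 + (12 - 3*Z))) = 11*(Z + √(4 - 3*Z)) = 11*Z + 11*√(4 - 3*Z))
2*s(-14) = 2*(11*(-14) + 11*√(4 - 3*(-14))) = 2*(-154 + 11*√(4 + 42)) = 2*(-154 + 11*√46) = -308 + 22*√46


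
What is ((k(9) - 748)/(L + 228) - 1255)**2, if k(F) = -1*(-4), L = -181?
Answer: 3567553441/2209 ≈ 1.6150e+6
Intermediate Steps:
k(F) = 4
((k(9) - 748)/(L + 228) - 1255)**2 = ((4 - 748)/(-181 + 228) - 1255)**2 = (-744/47 - 1255)**2 = (-59729/47)**2 = 3567553441/2209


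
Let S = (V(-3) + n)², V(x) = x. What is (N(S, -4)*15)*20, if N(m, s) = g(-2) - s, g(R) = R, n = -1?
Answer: 600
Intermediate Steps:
S = 16 (S = (-3 - 1)² = (-4)² = 16)
N(m, s) = -2 - s
(N(S, -4)*15)*20 = ((-2 - 1*(-4))*15)*20 = ((-2 + 4)*15)*20 = (2*15)*20 = 30*20 = 600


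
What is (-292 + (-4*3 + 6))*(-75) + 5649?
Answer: 27999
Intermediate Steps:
(-292 + (-4*3 + 6))*(-75) + 5649 = (-292 + (-12 + 6))*(-75) + 5649 = (-292 - 6)*(-75) + 5649 = -298*(-75) + 5649 = 22350 + 5649 = 27999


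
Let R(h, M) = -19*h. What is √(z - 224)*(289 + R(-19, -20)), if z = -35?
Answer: 650*I*√259 ≈ 10461.0*I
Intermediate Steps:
√(z - 224)*(289 + R(-19, -20)) = √(-35 - 224)*(289 - 19*(-19)) = √(-259)*(289 + 361) = (I*√259)*650 = 650*I*√259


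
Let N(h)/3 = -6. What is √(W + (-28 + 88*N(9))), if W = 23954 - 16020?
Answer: √6322 ≈ 79.511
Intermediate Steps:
N(h) = -18 (N(h) = 3*(-6) = -18)
W = 7934
√(W + (-28 + 88*N(9))) = √(7934 + (-28 + 88*(-18))) = √(7934 + (-28 - 1584)) = √(7934 - 1612) = √6322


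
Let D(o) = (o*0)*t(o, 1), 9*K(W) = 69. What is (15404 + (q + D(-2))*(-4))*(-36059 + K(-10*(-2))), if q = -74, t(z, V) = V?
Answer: -1698017800/3 ≈ -5.6601e+8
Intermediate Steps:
K(W) = 23/3 (K(W) = (⅑)*69 = 23/3)
D(o) = 0 (D(o) = (o*0)*1 = 0*1 = 0)
(15404 + (q + D(-2))*(-4))*(-36059 + K(-10*(-2))) = (15404 + (-74 + 0)*(-4))*(-36059 + 23/3) = (15404 - 74*(-4))*(-108154/3) = (15404 + 296)*(-108154/3) = 15700*(-108154/3) = -1698017800/3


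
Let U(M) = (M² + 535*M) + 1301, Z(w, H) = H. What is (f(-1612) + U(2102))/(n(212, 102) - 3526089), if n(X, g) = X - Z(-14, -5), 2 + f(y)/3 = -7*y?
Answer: -5578121/3525872 ≈ -1.5821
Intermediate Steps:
U(M) = 1301 + M² + 535*M
f(y) = -6 - 21*y (f(y) = -6 + 3*(-7*y) = -6 - 21*y)
n(X, g) = 5 + X (n(X, g) = X - 1*(-5) = X + 5 = 5 + X)
(f(-1612) + U(2102))/(n(212, 102) - 3526089) = ((-6 - 21*(-1612)) + (1301 + 2102² + 535*2102))/((5 + 212) - 3526089) = ((-6 + 33852) + (1301 + 4418404 + 1124570))/(217 - 3526089) = (33846 + 5544275)/(-3525872) = 5578121*(-1/3525872) = -5578121/3525872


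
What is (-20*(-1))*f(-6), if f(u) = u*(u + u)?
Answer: 1440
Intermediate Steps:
f(u) = 2*u² (f(u) = u*(2*u) = 2*u²)
(-20*(-1))*f(-6) = (-20*(-1))*(2*(-6)²) = 20*(2*36) = 20*72 = 1440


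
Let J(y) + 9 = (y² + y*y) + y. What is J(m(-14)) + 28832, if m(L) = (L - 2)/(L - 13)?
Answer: 21012911/729 ≈ 28824.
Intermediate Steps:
m(L) = (-2 + L)/(-13 + L)
J(y) = -9 + y + 2*y² (J(y) = -9 + ((y² + y*y) + y) = -9 + ((y² + y²) + y) = -9 + (2*y² + y) = -9 + (y + 2*y²) = -9 + y + 2*y²)
J(m(-14)) + 28832 = (-9 + (-2 - 14)/(-13 - 14) + 2*((-2 - 14)/(-13 - 14))²) + 28832 = (-9 - 16/(-27) + 2*(-16/(-27))²) + 28832 = (-9 - 1/27*(-16) + 2*(-1/27*(-16))²) + 28832 = (-9 + 16/27 + 2*(16/27)²) + 28832 = (-9 + 16/27 + 2*(256/729)) + 28832 = (-9 + 16/27 + 512/729) + 28832 = -5617/729 + 28832 = 21012911/729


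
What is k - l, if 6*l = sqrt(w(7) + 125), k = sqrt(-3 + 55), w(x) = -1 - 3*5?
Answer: 2*sqrt(13) - sqrt(109)/6 ≈ 5.4711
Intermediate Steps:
w(x) = -16 (w(x) = -1 - 15 = -16)
k = 2*sqrt(13) (k = sqrt(52) = 2*sqrt(13) ≈ 7.2111)
l = sqrt(109)/6 (l = sqrt(-16 + 125)/6 = sqrt(109)/6 ≈ 1.7401)
k - l = 2*sqrt(13) - sqrt(109)/6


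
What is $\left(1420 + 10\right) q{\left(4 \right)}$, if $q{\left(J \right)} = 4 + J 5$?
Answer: $34320$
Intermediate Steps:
$q{\left(J \right)} = 4 + 5 J$
$\left(1420 + 10\right) q{\left(4 \right)} = \left(1420 + 10\right) \left(4 + 5 \cdot 4\right) = 1430 \left(4 + 20\right) = 1430 \cdot 24 = 34320$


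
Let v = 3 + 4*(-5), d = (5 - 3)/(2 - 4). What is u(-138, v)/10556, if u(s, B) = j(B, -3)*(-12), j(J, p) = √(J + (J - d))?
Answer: -3*I*√33/2639 ≈ -0.0065304*I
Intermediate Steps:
d = -1 (d = 2/(-2) = 2*(-½) = -1)
v = -17 (v = 3 - 20 = -17)
j(J, p) = √(1 + 2*J) (j(J, p) = √(J + (J - 1*(-1))) = √(J + (J + 1)) = √(J + (1 + J)) = √(1 + 2*J))
u(s, B) = -12*√(1 + 2*B) (u(s, B) = √(1 + 2*B)*(-12) = -12*√(1 + 2*B))
u(-138, v)/10556 = -12*√(1 + 2*(-17))/10556 = -12*√(1 - 34)*(1/10556) = -12*I*√33*(1/10556) = -3*I*√33/2639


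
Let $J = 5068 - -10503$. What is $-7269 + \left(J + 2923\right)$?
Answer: $11225$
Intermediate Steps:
$J = 15571$ ($J = 5068 + 10503 = 15571$)
$-7269 + \left(J + 2923\right) = -7269 + \left(15571 + 2923\right) = -7269 + 18494 = 11225$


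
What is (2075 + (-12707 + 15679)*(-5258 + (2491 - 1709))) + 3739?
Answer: -13296858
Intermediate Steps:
(2075 + (-12707 + 15679)*(-5258 + (2491 - 1709))) + 3739 = (2075 + 2972*(-5258 + 782)) + 3739 = (2075 + 2972*(-4476)) + 3739 = (2075 - 13302672) + 3739 = -13300597 + 3739 = -13296858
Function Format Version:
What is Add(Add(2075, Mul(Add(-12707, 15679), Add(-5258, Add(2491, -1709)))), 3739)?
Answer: -13296858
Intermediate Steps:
Add(Add(2075, Mul(Add(-12707, 15679), Add(-5258, Add(2491, -1709)))), 3739) = Add(Add(2075, Mul(2972, Add(-5258, 782))), 3739) = Add(Add(2075, Mul(2972, -4476)), 3739) = Add(Add(2075, -13302672), 3739) = Add(-13300597, 3739) = -13296858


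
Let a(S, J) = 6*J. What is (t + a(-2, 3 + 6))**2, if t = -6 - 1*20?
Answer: 784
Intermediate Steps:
t = -26 (t = -6 - 20 = -26)
(t + a(-2, 3 + 6))**2 = (-26 + 6*(3 + 6))**2 = (-26 + 6*9)**2 = (-26 + 54)**2 = 28**2 = 784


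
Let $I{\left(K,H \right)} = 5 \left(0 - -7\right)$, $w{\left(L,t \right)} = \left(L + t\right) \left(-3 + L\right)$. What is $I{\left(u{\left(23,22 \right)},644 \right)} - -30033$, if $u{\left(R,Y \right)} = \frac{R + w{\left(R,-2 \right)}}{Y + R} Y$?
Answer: $30068$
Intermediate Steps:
$w{\left(L,t \right)} = \left(-3 + L\right) \left(L + t\right)$
$u{\left(R,Y \right)} = \frac{Y \left(6 + R^{2} - 4 R\right)}{R + Y}$ ($u{\left(R,Y \right)} = \frac{R + \left(R^{2} - 3 R - -6 + R \left(-2\right)\right)}{Y + R} Y = \frac{R + \left(R^{2} - 3 R + 6 - 2 R\right)}{R + Y} Y = \frac{R + \left(6 + R^{2} - 5 R\right)}{R + Y} Y = \frac{6 + R^{2} - 4 R}{R + Y} Y = \frac{Y \left(6 + R^{2} - 4 R\right)}{R + Y}$)
$I{\left(K,H \right)} = 35$ ($I{\left(K,H \right)} = 5 \left(0 + 7\right) = 5 \cdot 7 = 35$)
$I{\left(u{\left(23,22 \right)},644 \right)} - -30033 = 35 - -30033 = 35 + 30033 = 30068$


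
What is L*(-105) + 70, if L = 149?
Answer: -15575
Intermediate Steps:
L*(-105) + 70 = 149*(-105) + 70 = -15645 + 70 = -15575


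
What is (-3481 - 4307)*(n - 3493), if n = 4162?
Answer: -5210172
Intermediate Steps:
(-3481 - 4307)*(n - 3493) = (-3481 - 4307)*(4162 - 3493) = -7788*669 = -5210172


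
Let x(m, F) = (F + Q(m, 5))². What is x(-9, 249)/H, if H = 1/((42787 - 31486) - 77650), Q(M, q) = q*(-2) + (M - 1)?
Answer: -3479407909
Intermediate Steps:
Q(M, q) = -1 + M - 2*q (Q(M, q) = -2*q + (-1 + M) = -1 + M - 2*q)
x(m, F) = (-11 + F + m)² (x(m, F) = (F + (-1 + m - 2*5))² = (F + (-1 + m - 10))² = (F + (-11 + m))² = (-11 + F + m)²)
H = -1/66349 (H = 1/(11301 - 77650) = 1/(-66349) = -1/66349 ≈ -1.5072e-5)
x(-9, 249)/H = (-11 + 249 - 9)²/(-1/66349) = 229²*(-66349) = 52441*(-66349) = -3479407909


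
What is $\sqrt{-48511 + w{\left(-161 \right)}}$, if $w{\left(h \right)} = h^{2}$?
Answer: $3 i \sqrt{2510} \approx 150.3 i$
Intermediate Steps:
$\sqrt{-48511 + w{\left(-161 \right)}} = \sqrt{-48511 + \left(-161\right)^{2}} = \sqrt{-48511 + 25921} = \sqrt{-22590} = 3 i \sqrt{2510}$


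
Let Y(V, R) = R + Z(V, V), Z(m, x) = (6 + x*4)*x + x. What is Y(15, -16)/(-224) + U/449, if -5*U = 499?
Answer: -2332081/502880 ≈ -4.6375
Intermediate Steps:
U = -499/5 (U = -⅕*499 = -499/5 ≈ -99.800)
Z(m, x) = x + x*(6 + 4*x) (Z(m, x) = (6 + 4*x)*x + x = x*(6 + 4*x) + x = x + x*(6 + 4*x))
Y(V, R) = R + V*(7 + 4*V)
Y(15, -16)/(-224) + U/449 = (-16 + 15*(7 + 4*15))/(-224) - 499/5/449 = (-16 + 15*(7 + 60))*(-1/224) - 499/5*1/449 = (-16 + 15*67)*(-1/224) - 499/2245 = (-16 + 1005)*(-1/224) - 499/2245 = 989*(-1/224) - 499/2245 = -989/224 - 499/2245 = -2332081/502880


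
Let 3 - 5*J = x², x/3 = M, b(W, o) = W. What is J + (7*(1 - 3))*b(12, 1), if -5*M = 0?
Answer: -837/5 ≈ -167.40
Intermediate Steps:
M = 0 (M = -⅕*0 = 0)
x = 0 (x = 3*0 = 0)
J = ⅗ (J = ⅗ - ⅕*0² = ⅗ - ⅕*0 = ⅗ + 0 = ⅗ ≈ 0.60000)
J + (7*(1 - 3))*b(12, 1) = ⅗ + (7*(1 - 3))*12 = ⅗ + (7*(-2))*12 = ⅗ - 14*12 = ⅗ - 168 = -837/5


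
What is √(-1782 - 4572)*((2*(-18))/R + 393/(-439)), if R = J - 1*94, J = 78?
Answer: 7137*I*√706/1756 ≈ 107.99*I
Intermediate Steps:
R = -16 (R = 78 - 1*94 = 78 - 94 = -16)
√(-1782 - 4572)*((2*(-18))/R + 393/(-439)) = √(-1782 - 4572)*((2*(-18))/(-16) + 393/(-439)) = √(-6354)*(-36*(-1/16) + 393*(-1/439)) = (3*I*√706)*(9/4 - 393/439) = (3*I*√706)*(2379/1756) = 7137*I*√706/1756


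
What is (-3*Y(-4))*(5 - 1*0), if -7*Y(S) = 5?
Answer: 75/7 ≈ 10.714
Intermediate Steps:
Y(S) = -5/7 (Y(S) = -⅐*5 = -5/7)
(-3*Y(-4))*(5 - 1*0) = (-3*(-5/7))*(5 - 1*0) = 15*(5 + 0)/7 = (15/7)*5 = 75/7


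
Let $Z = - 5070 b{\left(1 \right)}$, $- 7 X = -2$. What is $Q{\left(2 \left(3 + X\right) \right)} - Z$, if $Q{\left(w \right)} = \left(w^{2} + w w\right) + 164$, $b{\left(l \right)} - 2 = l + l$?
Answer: $\frac{1005988}{49} \approx 20530.0$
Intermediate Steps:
$X = \frac{2}{7}$ ($X = \left(- \frac{1}{7}\right) \left(-2\right) = \frac{2}{7} \approx 0.28571$)
$b{\left(l \right)} = 2 + 2 l$ ($b{\left(l \right)} = 2 + \left(l + l\right) = 2 + 2 l$)
$Q{\left(w \right)} = 164 + 2 w^{2}$ ($Q{\left(w \right)} = \left(w^{2} + w^{2}\right) + 164 = 2 w^{2} + 164 = 164 + 2 w^{2}$)
$Z = -20280$ ($Z = - 5070 \left(2 + 2 \cdot 1\right) = - 5070 \left(2 + 2\right) = \left(-5070\right) 4 = -20280$)
$Q{\left(2 \left(3 + X\right) \right)} - Z = \left(164 + 2 \left(2 \left(3 + \frac{2}{7}\right)\right)^{2}\right) - -20280 = \left(164 + 2 \left(2 \cdot \frac{23}{7}\right)^{2}\right) + 20280 = \left(164 + 2 \left(\frac{46}{7}\right)^{2}\right) + 20280 = \left(164 + 2 \cdot \frac{2116}{49}\right) + 20280 = \left(164 + \frac{4232}{49}\right) + 20280 = \frac{12268}{49} + 20280 = \frac{1005988}{49}$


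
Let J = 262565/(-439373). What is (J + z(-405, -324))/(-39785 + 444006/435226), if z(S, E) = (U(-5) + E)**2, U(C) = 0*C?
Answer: -912458381086189/345806969941486 ≈ -2.6386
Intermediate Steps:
U(C) = 0
z(S, E) = E**2 (z(S, E) = (0 + E)**2 = E**2)
J = -262565/439373 (J = 262565*(-1/439373) = -262565/439373 ≈ -0.59759)
(J + z(-405, -324))/(-39785 + 444006/435226) = (-262565/439373 + (-324)**2)/(-39785 + 444006/435226) = (-262565/439373 + 104976)/(-39785 + 444006*(1/435226)) = 46123357483/(439373*(-39785 + 222003/217613)) = 46123357483/(439373*(-8657511202/217613)) = (46123357483/439373)*(-217613/8657511202) = -912458381086189/345806969941486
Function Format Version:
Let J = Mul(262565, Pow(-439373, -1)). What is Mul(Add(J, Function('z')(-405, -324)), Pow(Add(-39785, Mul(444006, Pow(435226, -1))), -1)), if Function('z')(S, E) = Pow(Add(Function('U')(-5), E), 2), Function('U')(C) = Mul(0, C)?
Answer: Rational(-912458381086189, 345806969941486) ≈ -2.6386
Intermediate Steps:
Function('U')(C) = 0
Function('z')(S, E) = Pow(E, 2) (Function('z')(S, E) = Pow(Add(0, E), 2) = Pow(E, 2))
J = Rational(-262565, 439373) (J = Mul(262565, Rational(-1, 439373)) = Rational(-262565, 439373) ≈ -0.59759)
Mul(Add(J, Function('z')(-405, -324)), Pow(Add(-39785, Mul(444006, Pow(435226, -1))), -1)) = Mul(Add(Rational(-262565, 439373), Pow(-324, 2)), Pow(Add(-39785, Mul(444006, Pow(435226, -1))), -1)) = Mul(Add(Rational(-262565, 439373), 104976), Pow(Add(-39785, Mul(444006, Rational(1, 435226))), -1)) = Mul(Rational(46123357483, 439373), Pow(Add(-39785, Rational(222003, 217613)), -1)) = Mul(Rational(46123357483, 439373), Pow(Rational(-8657511202, 217613), -1)) = Mul(Rational(46123357483, 439373), Rational(-217613, 8657511202)) = Rational(-912458381086189, 345806969941486)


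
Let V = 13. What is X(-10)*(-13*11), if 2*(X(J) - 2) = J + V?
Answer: -1001/2 ≈ -500.50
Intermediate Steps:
X(J) = 17/2 + J/2 (X(J) = 2 + (J + 13)/2 = 2 + (13 + J)/2 = 2 + (13/2 + J/2) = 17/2 + J/2)
X(-10)*(-13*11) = (17/2 + (1/2)*(-10))*(-13*11) = (17/2 - 5)*(-143) = (7/2)*(-143) = -1001/2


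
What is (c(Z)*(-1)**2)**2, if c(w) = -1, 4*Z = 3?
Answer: 1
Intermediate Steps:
Z = 3/4 (Z = (1/4)*3 = 3/4 ≈ 0.75000)
(c(Z)*(-1)**2)**2 = (-1*(-1)**2)**2 = (-1*1)**2 = (-1)**2 = 1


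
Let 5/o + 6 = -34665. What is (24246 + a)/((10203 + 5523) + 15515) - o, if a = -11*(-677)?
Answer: 156997744/154736673 ≈ 1.0146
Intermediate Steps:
o = -5/34671 (o = 5/(-6 - 34665) = 5/(-34671) = 5*(-1/34671) = -5/34671 ≈ -0.00014421)
a = 7447
(24246 + a)/((10203 + 5523) + 15515) - o = (24246 + 7447)/((10203 + 5523) + 15515) - 1*(-5/34671) = 31693/(15726 + 15515) + 5/34671 = 31693/31241 + 5/34671 = 156997744/154736673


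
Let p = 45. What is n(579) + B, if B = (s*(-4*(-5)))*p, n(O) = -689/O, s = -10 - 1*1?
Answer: -5732789/579 ≈ -9901.2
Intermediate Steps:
s = -11 (s = -10 - 1 = -11)
B = -9900 (B = -(-44)*(-5)*45 = -11*20*45 = -220*45 = -9900)
n(579) + B = -689/579 - 9900 = -5732789/579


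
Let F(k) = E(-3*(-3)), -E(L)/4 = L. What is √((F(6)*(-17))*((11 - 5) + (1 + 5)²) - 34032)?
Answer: 2*I*√2082 ≈ 91.258*I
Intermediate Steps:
E(L) = -4*L
F(k) = -36 (F(k) = -(-12)*(-3) = -4*9 = -36)
√((F(6)*(-17))*((11 - 5) + (1 + 5)²) - 34032) = √((-36*(-17))*((11 - 5) + (1 + 5)²) - 34032) = √(612*(6 + 6²) - 34032) = √(612*(6 + 36) - 34032) = √(612*42 - 34032) = √(25704 - 34032) = √(-8328) = 2*I*√2082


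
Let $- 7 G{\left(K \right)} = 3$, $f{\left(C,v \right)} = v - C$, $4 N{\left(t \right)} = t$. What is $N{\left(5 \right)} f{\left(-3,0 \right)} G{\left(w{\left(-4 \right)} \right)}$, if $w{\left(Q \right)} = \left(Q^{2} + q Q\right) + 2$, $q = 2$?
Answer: $- \frac{45}{28} \approx -1.6071$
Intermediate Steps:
$w{\left(Q \right)} = 2 + Q^{2} + 2 Q$ ($w{\left(Q \right)} = \left(Q^{2} + 2 Q\right) + 2 = 2 + Q^{2} + 2 Q$)
$N{\left(t \right)} = \frac{t}{4}$
$G{\left(K \right)} = - \frac{3}{7}$ ($G{\left(K \right)} = \left(- \frac{1}{7}\right) 3 = - \frac{3}{7}$)
$N{\left(5 \right)} f{\left(-3,0 \right)} G{\left(w{\left(-4 \right)} \right)} = \frac{1}{4} \cdot 5 \left(0 - -3\right) \left(- \frac{3}{7}\right) = \frac{5 \left(0 + 3\right)}{4} \left(- \frac{3}{7}\right) = \frac{5}{4} \cdot 3 \left(- \frac{3}{7}\right) = \frac{15}{4} \left(- \frac{3}{7}\right) = - \frac{45}{28}$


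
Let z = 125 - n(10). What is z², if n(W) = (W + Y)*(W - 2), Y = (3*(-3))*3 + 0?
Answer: 68121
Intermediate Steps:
Y = -27 (Y = -9*3 + 0 = -27 + 0 = -27)
n(W) = (-27 + W)*(-2 + W) (n(W) = (W - 27)*(W - 2) = (-27 + W)*(-2 + W))
z = 261 (z = 125 - (54 + 10² - 29*10) = 125 - (54 + 100 - 290) = 125 - 1*(-136) = 125 + 136 = 261)
z² = 261² = 68121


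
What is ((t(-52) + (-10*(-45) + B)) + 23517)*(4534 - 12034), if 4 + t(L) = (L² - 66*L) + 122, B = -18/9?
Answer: -226642500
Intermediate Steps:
B = -2 (B = -18*⅑ = -2)
t(L) = 118 + L² - 66*L (t(L) = -4 + ((L² - 66*L) + 122) = -4 + (122 + L² - 66*L) = 118 + L² - 66*L)
((t(-52) + (-10*(-45) + B)) + 23517)*(4534 - 12034) = (((118 + (-52)² - 66*(-52)) + (-10*(-45) - 2)) + 23517)*(4534 - 12034) = (((118 + 2704 + 3432) + (450 - 2)) + 23517)*(-7500) = ((6254 + 448) + 23517)*(-7500) = (6702 + 23517)*(-7500) = 30219*(-7500) = -226642500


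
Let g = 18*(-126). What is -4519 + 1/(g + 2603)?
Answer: -1513864/335 ≈ -4519.0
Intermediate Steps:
g = -2268
-4519 + 1/(g + 2603) = -4519 + 1/(-2268 + 2603) = -4519 + 1/335 = -1513864/335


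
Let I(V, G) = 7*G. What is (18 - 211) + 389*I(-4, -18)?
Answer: -49207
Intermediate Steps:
(18 - 211) + 389*I(-4, -18) = (18 - 211) + 389*(7*(-18)) = -193 + 389*(-126) = -193 - 49014 = -49207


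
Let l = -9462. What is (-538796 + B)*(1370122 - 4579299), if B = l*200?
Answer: 7802138285692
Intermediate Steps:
B = -1892400 (B = -9462*200 = -1892400)
(-538796 + B)*(1370122 - 4579299) = (-538796 - 1892400)*(1370122 - 4579299) = -2431196*(-3209177) = 7802138285692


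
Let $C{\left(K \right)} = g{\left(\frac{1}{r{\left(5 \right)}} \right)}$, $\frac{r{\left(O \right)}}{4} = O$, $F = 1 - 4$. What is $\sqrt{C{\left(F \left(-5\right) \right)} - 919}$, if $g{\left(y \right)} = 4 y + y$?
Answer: $\frac{35 i \sqrt{3}}{2} \approx 30.311 i$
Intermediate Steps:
$F = -3$
$r{\left(O \right)} = 4 O$
$g{\left(y \right)} = 5 y$
$C{\left(K \right)} = \frac{1}{4}$ ($C{\left(K \right)} = \frac{5}{4 \cdot 5} = \frac{5}{20} = 5 \cdot \frac{1}{20} = \frac{1}{4}$)
$\sqrt{C{\left(F \left(-5\right) \right)} - 919} = \sqrt{\frac{1}{4} - 919} = \sqrt{- \frac{3675}{4}} = \frac{35 i \sqrt{3}}{2}$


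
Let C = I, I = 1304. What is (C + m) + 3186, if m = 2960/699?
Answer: 3141470/699 ≈ 4494.2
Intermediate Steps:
m = 2960/699 (m = 2960*(1/699) = 2960/699 ≈ 4.2346)
C = 1304
(C + m) + 3186 = (1304 + 2960/699) + 3186 = 914456/699 + 3186 = 3141470/699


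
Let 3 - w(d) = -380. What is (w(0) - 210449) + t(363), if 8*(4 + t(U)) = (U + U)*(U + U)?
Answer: -288371/2 ≈ -1.4419e+5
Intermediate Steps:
t(U) = -4 + U²/2 (t(U) = -4 + ((U + U)*(U + U))/8 = -4 + ((2*U)*(2*U))/8 = -4 + (4*U²)/8 = -4 + U²/2)
w(d) = 383 (w(d) = 3 - 1*(-380) = 3 + 380 = 383)
(w(0) - 210449) + t(363) = (383 - 210449) + (-4 + (½)*363²) = -210066 + (-4 + (½)*131769) = -210066 + (-4 + 131769/2) = -210066 + 131761/2 = -288371/2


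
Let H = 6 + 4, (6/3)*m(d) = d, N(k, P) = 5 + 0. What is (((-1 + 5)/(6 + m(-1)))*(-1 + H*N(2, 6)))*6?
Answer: 2352/11 ≈ 213.82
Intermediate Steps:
N(k, P) = 5
m(d) = d/2
H = 10
(((-1 + 5)/(6 + m(-1)))*(-1 + H*N(2, 6)))*6 = (((-1 + 5)/(6 + (1/2)*(-1)))*(-1 + 10*5))*6 = ((4/(6 - 1/2))*(-1 + 50))*6 = ((4/(11/2))*49)*6 = ((4*(2/11))*49)*6 = ((8/11)*49)*6 = (392/11)*6 = 2352/11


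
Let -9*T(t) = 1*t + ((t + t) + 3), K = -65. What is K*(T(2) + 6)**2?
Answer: -1625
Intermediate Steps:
T(t) = -1/3 - t/3 (T(t) = -(1*t + ((t + t) + 3))/9 = -(t + (2*t + 3))/9 = -(t + (3 + 2*t))/9 = -(3 + 3*t)/9 = -1/3 - t/3)
K*(T(2) + 6)**2 = -65*((-1/3 - 1/3*2) + 6)**2 = -65*((-1/3 - 2/3) + 6)**2 = -65*(-1 + 6)**2 = -65*5**2 = -65*25 = -1625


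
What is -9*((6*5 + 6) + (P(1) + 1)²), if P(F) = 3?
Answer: -468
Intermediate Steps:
-9*((6*5 + 6) + (P(1) + 1)²) = -9*((6*5 + 6) + (3 + 1)²) = -9*((30 + 6) + 4²) = -9*(36 + 16) = -9*52 = -468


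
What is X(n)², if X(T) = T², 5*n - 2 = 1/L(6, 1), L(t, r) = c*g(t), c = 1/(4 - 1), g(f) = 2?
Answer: 2401/10000 ≈ 0.24010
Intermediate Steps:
c = ⅓ (c = 1/3 = ⅓ ≈ 0.33333)
L(t, r) = ⅔ (L(t, r) = (⅓)*2 = ⅔)
n = 7/10 (n = ⅖ + 1/(5*(⅔)) = ⅖ + (⅕)*(3/2) = ⅖ + 3/10 = 7/10 ≈ 0.70000)
X(n)² = ((7/10)²)² = (49/100)² = 2401/10000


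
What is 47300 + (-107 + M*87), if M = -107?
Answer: 37884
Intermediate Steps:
47300 + (-107 + M*87) = 47300 + (-107 - 107*87) = 47300 + (-107 - 9309) = 47300 - 9416 = 37884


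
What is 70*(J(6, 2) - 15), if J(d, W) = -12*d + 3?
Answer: -5880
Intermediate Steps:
J(d, W) = 3 - 12*d
70*(J(6, 2) - 15) = 70*((3 - 12*6) - 15) = 70*((3 - 72) - 15) = 70*(-69 - 15) = 70*(-84) = -5880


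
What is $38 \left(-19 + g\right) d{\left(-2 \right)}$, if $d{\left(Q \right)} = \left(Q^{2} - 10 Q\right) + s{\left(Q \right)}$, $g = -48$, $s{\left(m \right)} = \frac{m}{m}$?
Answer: $-63650$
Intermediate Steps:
$s{\left(m \right)} = 1$
$d{\left(Q \right)} = 1 + Q^{2} - 10 Q$ ($d{\left(Q \right)} = \left(Q^{2} - 10 Q\right) + 1 = 1 + Q^{2} - 10 Q$)
$38 \left(-19 + g\right) d{\left(-2 \right)} = 38 \left(-19 - 48\right) \left(1 + \left(-2\right)^{2} - -20\right) = 38 \left(-67\right) \left(1 + 4 + 20\right) = \left(-2546\right) 25 = -63650$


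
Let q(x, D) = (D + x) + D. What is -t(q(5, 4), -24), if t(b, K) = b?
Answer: -13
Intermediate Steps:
q(x, D) = x + 2*D
-t(q(5, 4), -24) = -(5 + 2*4) = -(5 + 8) = -1*13 = -13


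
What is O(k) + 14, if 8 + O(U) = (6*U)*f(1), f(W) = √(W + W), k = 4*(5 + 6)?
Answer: 6 + 264*√2 ≈ 379.35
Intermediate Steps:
k = 44 (k = 4*11 = 44)
f(W) = √2*√W (f(W) = √(2*W) = √2*√W)
O(U) = -8 + 6*U*√2 (O(U) = -8 + (6*U)*(√2*√1) = -8 + (6*U)*(√2*1) = -8 + (6*U)*√2 = -8 + 6*U*√2)
O(k) + 14 = (-8 + 6*44*√2) + 14 = (-8 + 264*√2) + 14 = 6 + 264*√2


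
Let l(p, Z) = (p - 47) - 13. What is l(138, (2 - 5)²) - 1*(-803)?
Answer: 881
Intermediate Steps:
l(p, Z) = -60 + p (l(p, Z) = (-47 + p) - 13 = -60 + p)
l(138, (2 - 5)²) - 1*(-803) = (-60 + 138) - 1*(-803) = 78 + 803 = 881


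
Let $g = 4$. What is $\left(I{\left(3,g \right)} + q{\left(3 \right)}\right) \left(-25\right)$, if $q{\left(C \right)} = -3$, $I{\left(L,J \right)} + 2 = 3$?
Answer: $50$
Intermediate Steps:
$I{\left(L,J \right)} = 1$ ($I{\left(L,J \right)} = -2 + 3 = 1$)
$\left(I{\left(3,g \right)} + q{\left(3 \right)}\right) \left(-25\right) = \left(1 - 3\right) \left(-25\right) = \left(-2\right) \left(-25\right) = 50$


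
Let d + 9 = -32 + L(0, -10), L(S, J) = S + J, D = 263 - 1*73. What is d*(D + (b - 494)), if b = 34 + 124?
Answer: 7446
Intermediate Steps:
b = 158
D = 190 (D = 263 - 73 = 190)
L(S, J) = J + S
d = -51 (d = -9 + (-32 + (-10 + 0)) = -9 + (-32 - 10) = -9 - 42 = -51)
d*(D + (b - 494)) = -51*(190 + (158 - 494)) = -51*(190 - 336) = -51*(-146) = 7446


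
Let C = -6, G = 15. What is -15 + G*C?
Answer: -105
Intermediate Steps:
-15 + G*C = -15 + 15*(-6) = -15 - 90 = -105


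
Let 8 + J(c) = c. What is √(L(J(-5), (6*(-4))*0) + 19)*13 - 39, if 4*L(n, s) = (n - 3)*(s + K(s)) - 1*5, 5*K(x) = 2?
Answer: -39 + 13*√1615/10 ≈ 13.243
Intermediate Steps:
J(c) = -8 + c
K(x) = ⅖ (K(x) = (⅕)*2 = ⅖)
L(n, s) = -5/4 + (-3 + n)*(⅖ + s)/4 (L(n, s) = ((n - 3)*(s + ⅖) - 1*5)/4 = ((-3 + n)*(⅖ + s) - 5)/4 = (-5 + (-3 + n)*(⅖ + s))/4 = -5/4 + (-3 + n)*(⅖ + s)/4)
√(L(J(-5), (6*(-4))*0) + 19)*13 - 39 = √((-31/20 - 3*6*(-4)*0/4 + (-8 - 5)/10 + (-8 - 5)*((6*(-4))*0)/4) + 19)*13 - 39 = √((-31/20 - (-18)*0 + (⅒)*(-13) + (¼)*(-13)*(-24*0)) + 19)*13 - 39 = √((-31/20 - ¾*0 - 13/10 + (¼)*(-13)*0) + 19)*13 - 39 = √((-31/20 + 0 - 13/10 + 0) + 19)*13 - 39 = √(-57/20 + 19)*13 - 39 = √(323/20)*13 - 39 = (√1615/10)*13 - 39 = 13*√1615/10 - 39 = -39 + 13*√1615/10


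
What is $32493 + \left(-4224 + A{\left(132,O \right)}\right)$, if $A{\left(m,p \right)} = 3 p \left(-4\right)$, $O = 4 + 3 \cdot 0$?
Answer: $28221$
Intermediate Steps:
$O = 4$ ($O = 4 + 0 = 4$)
$A{\left(m,p \right)} = - 12 p$
$32493 + \left(-4224 + A{\left(132,O \right)}\right) = 32493 - 4272 = 28221$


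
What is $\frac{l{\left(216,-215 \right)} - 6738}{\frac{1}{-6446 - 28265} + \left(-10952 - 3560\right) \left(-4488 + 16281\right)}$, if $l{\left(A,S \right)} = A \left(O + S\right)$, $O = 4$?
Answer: $\frac{1815871254}{5940441095377} \approx 0.00030568$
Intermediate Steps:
$l{\left(A,S \right)} = A \left(4 + S\right)$
$\frac{l{\left(216,-215 \right)} - 6738}{\frac{1}{-6446 - 28265} + \left(-10952 - 3560\right) \left(-4488 + 16281\right)} = \frac{216 \left(4 - 215\right) - 6738}{\frac{1}{-6446 - 28265} + \left(-10952 - 3560\right) \left(-4488 + 16281\right)} = \frac{216 \left(-211\right) - 6738}{\frac{1}{-34711} - 171140016} = \frac{-45576 - 6738}{- \frac{1}{34711} - 171140016} = - \frac{52314}{- \frac{5940441095377}{34711}} = \left(-52314\right) \left(- \frac{34711}{5940441095377}\right) = \frac{1815871254}{5940441095377}$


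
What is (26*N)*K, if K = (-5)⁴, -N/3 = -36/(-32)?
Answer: -219375/4 ≈ -54844.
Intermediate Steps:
N = -27/8 (N = -(-108)/(-32) = -(-108)*(-1)/32 = -3*9/8 = -27/8 ≈ -3.3750)
K = 625
(26*N)*K = (26*(-27/8))*625 = -351/4*625 = -219375/4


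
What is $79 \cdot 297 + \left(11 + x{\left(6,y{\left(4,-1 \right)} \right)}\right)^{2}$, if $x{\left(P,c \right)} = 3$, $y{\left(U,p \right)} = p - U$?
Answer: $23659$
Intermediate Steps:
$79 \cdot 297 + \left(11 + x{\left(6,y{\left(4,-1 \right)} \right)}\right)^{2} = 79 \cdot 297 + \left(11 + 3\right)^{2} = 23463 + 14^{2} = 23463 + 196 = 23659$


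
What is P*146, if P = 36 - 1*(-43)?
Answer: 11534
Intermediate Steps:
P = 79 (P = 36 + 43 = 79)
P*146 = 79*146 = 11534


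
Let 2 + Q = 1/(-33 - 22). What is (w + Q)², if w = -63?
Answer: 12787776/3025 ≈ 4227.4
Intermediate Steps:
Q = -111/55 (Q = -2 + 1/(-33 - 22) = -2 + 1/(-55) = -2 - 1/55 = -111/55 ≈ -2.0182)
(w + Q)² = (-63 - 111/55)² = (-3576/55)² = 12787776/3025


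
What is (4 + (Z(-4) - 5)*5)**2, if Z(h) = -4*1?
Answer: 1681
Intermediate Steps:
Z(h) = -4
(4 + (Z(-4) - 5)*5)**2 = (4 + (-4 - 5)*5)**2 = (4 - 9*5)**2 = (4 - 45)**2 = (-41)**2 = 1681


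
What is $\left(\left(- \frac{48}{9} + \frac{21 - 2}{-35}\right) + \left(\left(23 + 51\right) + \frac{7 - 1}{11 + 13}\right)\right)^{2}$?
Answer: $\frac{824666089}{176400} \approx 4675.0$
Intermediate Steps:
$\left(\left(- \frac{48}{9} + \frac{21 - 2}{-35}\right) + \left(\left(23 + 51\right) + \frac{7 - 1}{11 + 13}\right)\right)^{2} = \left(\left(\left(-48\right) \frac{1}{9} + \left(21 - 2\right) \left(- \frac{1}{35}\right)\right) + \left(74 + \frac{6}{24}\right)\right)^{2} = \left(\left(- \frac{16}{3} + 19 \left(- \frac{1}{35}\right)\right) + \left(74 + 6 \cdot \frac{1}{24}\right)\right)^{2} = \left(\left(- \frac{16}{3} - \frac{19}{35}\right) + \left(74 + \frac{1}{4}\right)\right)^{2} = \left(- \frac{617}{105} + \frac{297}{4}\right)^{2} = \left(\frac{28717}{420}\right)^{2} = \frac{824666089}{176400}$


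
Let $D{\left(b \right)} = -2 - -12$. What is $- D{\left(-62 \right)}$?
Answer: $-10$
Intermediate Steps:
$D{\left(b \right)} = 10$ ($D{\left(b \right)} = -2 + 12 = 10$)
$- D{\left(-62 \right)} = \left(-1\right) 10 = -10$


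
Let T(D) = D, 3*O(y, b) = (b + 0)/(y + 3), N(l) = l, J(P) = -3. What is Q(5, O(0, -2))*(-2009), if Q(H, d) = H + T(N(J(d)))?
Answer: -4018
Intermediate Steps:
O(y, b) = b/(3*(3 + y)) (O(y, b) = ((b + 0)/(y + 3))/3 = (b/(3 + y))/3 = b/(3*(3 + y)))
Q(H, d) = -3 + H (Q(H, d) = H - 3 = -3 + H)
Q(5, O(0, -2))*(-2009) = (-3 + 5)*(-2009) = 2*(-2009) = -4018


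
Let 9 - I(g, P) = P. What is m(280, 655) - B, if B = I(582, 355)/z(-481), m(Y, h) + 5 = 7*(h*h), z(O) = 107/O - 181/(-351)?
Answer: 5720282431/1904 ≈ 3.0044e+6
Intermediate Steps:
I(g, P) = 9 - P
z(O) = 181/351 + 107/O (z(O) = 107/O - 181*(-1/351) = 107/O + 181/351 = 181/351 + 107/O)
m(Y, h) = -5 + 7*h² (m(Y, h) = -5 + 7*(h*h) = -5 + 7*h²)
B = -2246751/1904 (B = (9 - 1*355)/(181/351 + 107/(-481)) = (9 - 355)/(181/351 + 107*(-1/481)) = -346/(181/351 - 107/481) = -346/3808/12987 = -346*12987/3808 = -2246751/1904 ≈ -1180.0)
m(280, 655) - B = (-5 + 7*655²) - 1*(-2246751/1904) = (-5 + 7*429025) + 2246751/1904 = (-5 + 3003175) + 2246751/1904 = 3003170 + 2246751/1904 = 5720282431/1904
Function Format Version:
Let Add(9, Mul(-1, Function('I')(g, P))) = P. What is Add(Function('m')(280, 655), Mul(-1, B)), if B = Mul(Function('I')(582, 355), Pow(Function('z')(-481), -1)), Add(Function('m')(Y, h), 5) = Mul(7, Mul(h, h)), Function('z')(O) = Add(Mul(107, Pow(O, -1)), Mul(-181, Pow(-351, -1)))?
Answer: Rational(5720282431, 1904) ≈ 3.0044e+6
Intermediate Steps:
Function('I')(g, P) = Add(9, Mul(-1, P))
Function('z')(O) = Add(Rational(181, 351), Mul(107, Pow(O, -1))) (Function('z')(O) = Add(Mul(107, Pow(O, -1)), Mul(-181, Rational(-1, 351))) = Add(Mul(107, Pow(O, -1)), Rational(181, 351)) = Add(Rational(181, 351), Mul(107, Pow(O, -1))))
Function('m')(Y, h) = Add(-5, Mul(7, Pow(h, 2))) (Function('m')(Y, h) = Add(-5, Mul(7, Mul(h, h))) = Add(-5, Mul(7, Pow(h, 2))))
B = Rational(-2246751, 1904) (B = Mul(Add(9, Mul(-1, 355)), Pow(Add(Rational(181, 351), Mul(107, Pow(-481, -1))), -1)) = Mul(Add(9, -355), Pow(Add(Rational(181, 351), Mul(107, Rational(-1, 481))), -1)) = Mul(-346, Pow(Add(Rational(181, 351), Rational(-107, 481)), -1)) = Mul(-346, Pow(Rational(3808, 12987), -1)) = Mul(-346, Rational(12987, 3808)) = Rational(-2246751, 1904) ≈ -1180.0)
Add(Function('m')(280, 655), Mul(-1, B)) = Add(Add(-5, Mul(7, Pow(655, 2))), Mul(-1, Rational(-2246751, 1904))) = Add(Add(-5, Mul(7, 429025)), Rational(2246751, 1904)) = Add(Add(-5, 3003175), Rational(2246751, 1904)) = Add(3003170, Rational(2246751, 1904)) = Rational(5720282431, 1904)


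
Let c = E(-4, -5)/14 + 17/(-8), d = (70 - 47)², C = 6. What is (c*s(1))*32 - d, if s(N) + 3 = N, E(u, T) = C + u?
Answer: -2815/7 ≈ -402.14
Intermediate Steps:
d = 529 (d = 23² = 529)
E(u, T) = 6 + u
s(N) = -3 + N
c = -111/56 (c = (6 - 4)/14 + 17/(-8) = 2*(1/14) + 17*(-⅛) = ⅐ - 17/8 = -111/56 ≈ -1.9821)
(c*s(1))*32 - d = -111*(-3 + 1)/56*32 - 1*529 = -111/56*(-2)*32 - 529 = (111/28)*32 - 529 = 888/7 - 529 = -2815/7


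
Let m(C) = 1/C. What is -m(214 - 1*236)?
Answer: 1/22 ≈ 0.045455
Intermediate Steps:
-m(214 - 1*236) = -1/(214 - 1*236) = -1/(214 - 236) = -1/(-22) = -1*(-1/22) = 1/22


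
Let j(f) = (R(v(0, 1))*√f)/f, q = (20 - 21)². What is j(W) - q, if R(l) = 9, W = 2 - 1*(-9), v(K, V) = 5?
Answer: -1 + 9*√11/11 ≈ 1.7136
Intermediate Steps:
W = 11 (W = 2 + 9 = 11)
q = 1 (q = (-1)² = 1)
j(f) = 9/√f (j(f) = (9*√f)/f = 9/√f)
j(W) - q = 9/√11 - 1*1 = 9*(√11/11) - 1 = 9*√11/11 - 1 = -1 + 9*√11/11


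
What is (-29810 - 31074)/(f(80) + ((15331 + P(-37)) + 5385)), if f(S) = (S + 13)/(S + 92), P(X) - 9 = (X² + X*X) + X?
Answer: -10472048/4029365 ≈ -2.5989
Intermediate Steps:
P(X) = 9 + X + 2*X² (P(X) = 9 + ((X² + X*X) + X) = 9 + ((X² + X²) + X) = 9 + (2*X² + X) = 9 + (X + 2*X²) = 9 + X + 2*X²)
f(S) = (13 + S)/(92 + S)
(-29810 - 31074)/(f(80) + ((15331 + P(-37)) + 5385)) = (-29810 - 31074)/((13 + 80)/(92 + 80) + ((15331 + (9 - 37 + 2*(-37)²)) + 5385)) = -60884/(93/172 + ((15331 + (9 - 37 + 2*1369)) + 5385)) = -60884/((1/172)*93 + ((15331 + (9 - 37 + 2738)) + 5385)) = -60884/(93/172 + ((15331 + 2710) + 5385)) = -60884/(93/172 + (18041 + 5385)) = -60884/(93/172 + 23426) = -60884/4029365/172 = -60884*172/4029365 = -10472048/4029365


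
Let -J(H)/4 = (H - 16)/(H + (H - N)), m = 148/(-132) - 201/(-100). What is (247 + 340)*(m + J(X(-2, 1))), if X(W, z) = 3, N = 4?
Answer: 52086271/3300 ≈ 15784.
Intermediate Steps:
m = 2933/3300 (m = 148*(-1/132) - 201*(-1/100) = -37/33 + 201/100 = 2933/3300 ≈ 0.88879)
J(H) = -4*(-16 + H)/(-4 + 2*H) (J(H) = -4*(H - 16)/(H + (H - 1*4)) = -4*(-16 + H)/(H + (H - 4)) = -4*(-16 + H)/(H + (-4 + H)) = -4*(-16 + H)/(-4 + 2*H))
(247 + 340)*(m + J(X(-2, 1))) = (247 + 340)*(2933/3300 + 2*(16 - 1*3)/(-2 + 3)) = 587*(2933/3300 + 2*(16 - 3)/1) = 587*(2933/3300 + 2*1*13) = 587*(2933/3300 + 26) = 587*(88733/3300) = 52086271/3300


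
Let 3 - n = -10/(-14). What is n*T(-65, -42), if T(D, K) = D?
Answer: -1040/7 ≈ -148.57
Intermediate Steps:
n = 16/7 (n = 3 - (-10)/(-14) = 3 - (-10)*(-1)/14 = 3 - 1*5/7 = 3 - 5/7 = 16/7 ≈ 2.2857)
n*T(-65, -42) = (16/7)*(-65) = -1040/7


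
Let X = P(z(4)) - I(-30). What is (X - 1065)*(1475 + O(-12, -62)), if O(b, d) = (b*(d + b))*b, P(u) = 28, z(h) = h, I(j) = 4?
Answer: 9557421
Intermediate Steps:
O(b, d) = b²*(b + d) (O(b, d) = (b*(b + d))*b = b²*(b + d))
X = 24 (X = 28 - 1*4 = 28 - 4 = 24)
(X - 1065)*(1475 + O(-12, -62)) = (24 - 1065)*(1475 + (-12)²*(-12 - 62)) = -1041*(1475 + 144*(-74)) = -1041*(1475 - 10656) = -1041*(-9181) = 9557421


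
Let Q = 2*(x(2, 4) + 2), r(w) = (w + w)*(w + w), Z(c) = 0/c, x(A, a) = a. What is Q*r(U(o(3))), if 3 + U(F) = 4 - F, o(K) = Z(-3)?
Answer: 48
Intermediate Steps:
Z(c) = 0
o(K) = 0
U(F) = 1 - F (U(F) = -3 + (4 - F) = 1 - F)
r(w) = 4*w**2 (r(w) = (2*w)*(2*w) = 4*w**2)
Q = 12 (Q = 2*(4 + 2) = 2*6 = 12)
Q*r(U(o(3))) = 12*(4*(1 - 1*0)**2) = 12*(4*(1 + 0)**2) = 12*(4*1**2) = 12*(4*1) = 12*4 = 48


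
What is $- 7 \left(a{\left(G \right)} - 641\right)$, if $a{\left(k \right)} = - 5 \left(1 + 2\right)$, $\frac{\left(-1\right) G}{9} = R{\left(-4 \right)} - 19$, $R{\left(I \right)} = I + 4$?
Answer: $4592$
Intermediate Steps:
$R{\left(I \right)} = 4 + I$
$G = 171$ ($G = - 9 \left(\left(4 - 4\right) - 19\right) = - 9 \left(0 - 19\right) = \left(-9\right) \left(-19\right) = 171$)
$a{\left(k \right)} = -15$ ($a{\left(k \right)} = \left(-5\right) 3 = -15$)
$- 7 \left(a{\left(G \right)} - 641\right) = - 7 \left(-15 - 641\right) = \left(-7\right) \left(-656\right) = 4592$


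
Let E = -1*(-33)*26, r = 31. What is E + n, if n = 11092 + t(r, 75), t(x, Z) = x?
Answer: 11981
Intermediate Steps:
E = 858 (E = 33*26 = 858)
n = 11123 (n = 11092 + 31 = 11123)
E + n = 858 + 11123 = 11981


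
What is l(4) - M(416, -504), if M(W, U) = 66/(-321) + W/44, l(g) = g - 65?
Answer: -82683/1177 ≈ -70.249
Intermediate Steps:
l(g) = -65 + g
M(W, U) = -22/107 + W/44 (M(W, U) = 66*(-1/321) + W*(1/44) = -22/107 + W/44)
l(4) - M(416, -504) = (-65 + 4) - (-22/107 + (1/44)*416) = -61 - (-22/107 + 104/11) = -61 - 1*10886/1177 = -61 - 10886/1177 = -82683/1177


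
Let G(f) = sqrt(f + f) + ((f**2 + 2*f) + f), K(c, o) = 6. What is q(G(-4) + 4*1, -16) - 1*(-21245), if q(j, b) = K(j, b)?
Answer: 21251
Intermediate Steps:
G(f) = f**2 + 3*f + sqrt(2)*sqrt(f) (G(f) = sqrt(2*f) + (f**2 + 3*f) = sqrt(2)*sqrt(f) + (f**2 + 3*f) = f**2 + 3*f + sqrt(2)*sqrt(f))
q(j, b) = 6
q(G(-4) + 4*1, -16) - 1*(-21245) = 6 - 1*(-21245) = 6 + 21245 = 21251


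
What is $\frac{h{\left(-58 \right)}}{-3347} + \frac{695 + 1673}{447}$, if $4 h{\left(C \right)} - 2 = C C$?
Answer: $\frac{15099091}{2992218} \approx 5.0461$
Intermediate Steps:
$h{\left(C \right)} = \frac{1}{2} + \frac{C^{2}}{4}$ ($h{\left(C \right)} = \frac{1}{2} + \frac{C C}{4} = \frac{1}{2} + \frac{C^{2}}{4}$)
$\frac{h{\left(-58 \right)}}{-3347} + \frac{695 + 1673}{447} = \frac{\frac{1}{2} + \frac{\left(-58\right)^{2}}{4}}{-3347} + \frac{695 + 1673}{447} = \left(\frac{1}{2} + \frac{1}{4} \cdot 3364\right) \left(- \frac{1}{3347}\right) + 2368 \cdot \frac{1}{447} = \left(\frac{1}{2} + 841\right) \left(- \frac{1}{3347}\right) + \frac{2368}{447} = \frac{1683}{2} \left(- \frac{1}{3347}\right) + \frac{2368}{447} = - \frac{1683}{6694} + \frac{2368}{447} = \frac{15099091}{2992218}$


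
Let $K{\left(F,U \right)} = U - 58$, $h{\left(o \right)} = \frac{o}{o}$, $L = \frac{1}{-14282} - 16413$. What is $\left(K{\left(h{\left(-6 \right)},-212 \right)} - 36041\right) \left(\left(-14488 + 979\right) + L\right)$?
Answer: $\frac{15517360787555}{14282} \approx 1.0865 \cdot 10^{9}$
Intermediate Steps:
$L = - \frac{234410467}{14282}$ ($L = - \frac{1}{14282} - 16413 = - \frac{234410467}{14282} \approx -16413.0$)
$h{\left(o \right)} = 1$
$K{\left(F,U \right)} = -58 + U$
$\left(K{\left(h{\left(-6 \right)},-212 \right)} - 36041\right) \left(\left(-14488 + 979\right) + L\right) = \left(\left(-58 - 212\right) - 36041\right) \left(\left(-14488 + 979\right) - \frac{234410467}{14282}\right) = \left(-270 - 36041\right) \left(-13509 - \frac{234410467}{14282}\right) = \left(-36311\right) \left(- \frac{427346005}{14282}\right) = \frac{15517360787555}{14282}$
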